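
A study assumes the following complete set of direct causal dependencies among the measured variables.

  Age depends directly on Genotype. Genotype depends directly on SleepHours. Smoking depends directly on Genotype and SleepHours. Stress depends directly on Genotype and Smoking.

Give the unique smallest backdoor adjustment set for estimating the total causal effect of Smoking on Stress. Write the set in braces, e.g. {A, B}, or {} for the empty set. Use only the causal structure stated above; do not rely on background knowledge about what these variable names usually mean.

Variables eligible for adjustment (non-descendants of Smoking, excluding Smoking and Stress): {Age, Genotype, SleepHours}.
Backdoor paths from Smoking to Stress:
  P1: Smoking <- SleepHours -> Genotype -> Stress
  P2: Smoking <- Genotype -> Stress
The empty set is not sufficient: P1 (Smoking <- SleepHours -> Genotype -> Stress) has no collider blocking it and no conditioned non-collider, so it is open.
Try {Genotype}:
  P1: blocked at chain node Genotype ∈ conditioning set.
  P2: blocked at fork node Genotype ∈ conditioning set.
{Genotype} contains no descendant of Smoking and blocks every backdoor path.
No other singleton works — e.g. {SleepHours} leaves P2 open — so {Genotype} is the unique smallest valid adjustment set.

{Genotype}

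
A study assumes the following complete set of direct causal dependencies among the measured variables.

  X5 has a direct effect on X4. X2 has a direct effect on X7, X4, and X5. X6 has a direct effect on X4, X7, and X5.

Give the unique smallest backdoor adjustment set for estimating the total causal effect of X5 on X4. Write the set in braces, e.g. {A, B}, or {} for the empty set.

Variables eligible for adjustment (non-descendants of X5, excluding X5 and X4): {X2, X6, X7}.
Backdoor paths from X5 to X4:
  P1: X5 <- X2 -> X4
  P2: X5 <- X2 -> X7 <- X6 -> X4
  P3: X5 <- X6 -> X4
  P4: X5 <- X6 -> X7 <- X2 -> X4
The empty set is not sufficient: P1 (X5 <- X2 -> X4) has no collider blocking it and no conditioned non-collider, so it is open.
Try {X2, X6}:
  P1: blocked at fork node X2 ∈ conditioning set.
  P2: blocked at fork node X2 ∈ conditioning set.
  P3: blocked at fork node X6 ∈ conditioning set.
  P4: blocked at fork node X6 ∈ conditioning set.
{X2, X6} contains no descendant of X5 and blocks every backdoor path.
Every element of {X2, X6} is needed (dropping X2 leaves P1 open; dropping X6 leaves P3 open), so no proper subset is valid.
Among all size-2 subsets of the eligible variables, only {X2, X6} blocks every backdoor path, so it is the unique smallest valid adjustment set.

{X2, X6}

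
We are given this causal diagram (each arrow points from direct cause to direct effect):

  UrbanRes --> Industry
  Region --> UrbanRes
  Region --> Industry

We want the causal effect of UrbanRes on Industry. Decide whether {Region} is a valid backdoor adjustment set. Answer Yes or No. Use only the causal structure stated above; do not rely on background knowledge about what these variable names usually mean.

Yes

Backdoor paths from UrbanRes to Industry (paths whose first edge points into UrbanRes):
  P1: UrbanRes <- Region -> Industry
Condition 1 (no descendant of UrbanRes in the set): holds — descendants of UrbanRes are {Industry}; none are in {Region}.
Condition 2 (every backdoor path blocked by {Region}):
  P1: blocked at fork node Region ∈ conditioning set.
{Region} satisfies the backdoor criterion.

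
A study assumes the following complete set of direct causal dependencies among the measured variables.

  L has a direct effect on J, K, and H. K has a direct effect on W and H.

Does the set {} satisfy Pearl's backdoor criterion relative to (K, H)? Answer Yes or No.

No

Backdoor paths from K to H (paths whose first edge points into K):
  P1: K <- L -> H
Condition 1 (no descendant of K in the set): holds — descendants of K are {H, W}; none are in {}.
Condition 2 (every backdoor path blocked by {}):
  P1: open — no interior node is in the conditioning set.
{} does not satisfy the backdoor criterion.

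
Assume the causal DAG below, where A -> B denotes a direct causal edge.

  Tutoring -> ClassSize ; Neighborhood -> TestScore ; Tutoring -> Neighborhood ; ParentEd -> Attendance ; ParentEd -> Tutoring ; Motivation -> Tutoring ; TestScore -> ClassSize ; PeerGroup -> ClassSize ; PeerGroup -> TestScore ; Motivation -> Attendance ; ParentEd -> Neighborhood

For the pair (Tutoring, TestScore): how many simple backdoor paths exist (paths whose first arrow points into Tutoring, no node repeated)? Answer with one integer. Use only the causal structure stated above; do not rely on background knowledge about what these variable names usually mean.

2

A backdoor path from Tutoring to TestScore is any simple undirected path whose first edge points into Tutoring (i.e. leaves Tutoring via a parent).
Parents of Tutoring: {Motivation, ParentEd}.
Enumerating:
  P1: Tutoring <- Motivation -> Attendance <- ParentEd -> Neighborhood -> TestScore
  P2: Tutoring <- ParentEd -> Neighborhood -> TestScore
That exhausts the simple backdoor paths. Count: 2.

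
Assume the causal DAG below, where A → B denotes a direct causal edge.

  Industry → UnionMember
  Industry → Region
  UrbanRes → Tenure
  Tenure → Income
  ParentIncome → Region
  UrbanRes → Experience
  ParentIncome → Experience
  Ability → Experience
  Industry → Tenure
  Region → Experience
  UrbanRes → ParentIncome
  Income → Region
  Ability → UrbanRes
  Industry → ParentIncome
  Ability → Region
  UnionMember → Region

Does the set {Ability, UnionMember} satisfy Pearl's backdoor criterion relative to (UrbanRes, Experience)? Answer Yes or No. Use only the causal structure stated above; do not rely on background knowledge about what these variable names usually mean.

Backdoor paths from UrbanRes to Experience (paths whose first edge points into UrbanRes):
  P1: UrbanRes <- Ability -> Region <- Industry -> ParentIncome -> Experience
  P2: UrbanRes <- Ability -> Region <- UnionMember <- Industry -> ParentIncome -> Experience
  P3: UrbanRes <- Ability -> Region <- ParentIncome -> Experience
  P4: UrbanRes <- Ability -> Region <- Income <- Tenure <- Industry -> ParentIncome -> Experience
  P5: UrbanRes <- Ability -> Region -> Experience
  P6: UrbanRes <- Ability -> Experience
Condition 1 (no descendant of UrbanRes in the set): holds — descendants of UrbanRes are {Experience, Income, ParentIncome, Region, Tenure}; none are in {Ability, UnionMember}.
Condition 2 (every backdoor path blocked by {Ability, UnionMember}):
  P1: blocked at fork node Ability ∈ conditioning set.
  P2: blocked at fork node Ability ∈ conditioning set.
  P3: blocked at fork node Ability ∈ conditioning set.
  P4: blocked at fork node Ability ∈ conditioning set.
  P5: blocked at fork node Ability ∈ conditioning set.
  P6: blocked at fork node Ability ∈ conditioning set.
{Ability, UnionMember} satisfies the backdoor criterion.

Yes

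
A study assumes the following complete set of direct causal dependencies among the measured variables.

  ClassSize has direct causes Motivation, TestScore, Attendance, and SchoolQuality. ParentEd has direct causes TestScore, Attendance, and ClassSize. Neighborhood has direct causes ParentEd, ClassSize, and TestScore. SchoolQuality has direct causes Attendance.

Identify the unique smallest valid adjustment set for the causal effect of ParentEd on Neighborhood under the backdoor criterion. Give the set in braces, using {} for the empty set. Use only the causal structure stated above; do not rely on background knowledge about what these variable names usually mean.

{ClassSize, TestScore}

Variables eligible for adjustment (non-descendants of ParentEd, excluding ParentEd and Neighborhood): {Attendance, ClassSize, Motivation, SchoolQuality, TestScore}.
Backdoor paths from ParentEd to Neighborhood:
  P1: ParentEd <- Attendance -> SchoolQuality -> ClassSize <- TestScore -> Neighborhood
  P2: ParentEd <- Attendance -> SchoolQuality -> ClassSize -> Neighborhood
  P3: ParentEd <- Attendance -> ClassSize <- TestScore -> Neighborhood
  P4: ParentEd <- Attendance -> ClassSize -> Neighborhood
  P5: ParentEd <- TestScore -> ClassSize -> Neighborhood
  P6: ParentEd <- TestScore -> Neighborhood
  P7: ParentEd <- ClassSize <- TestScore -> Neighborhood
  P8: ParentEd <- ClassSize -> Neighborhood
The empty set is not sufficient: P2 (ParentEd <- Attendance -> SchoolQuality -> ClassSize -> Neighborhood) has no collider blocking it and no conditioned non-collider, so it is open.
Try {ClassSize, TestScore}:
  P1: blocked at fork node TestScore ∈ conditioning set.
  P2: blocked at chain node ClassSize ∈ conditioning set.
  P3: blocked at fork node TestScore ∈ conditioning set.
  P4: blocked at chain node ClassSize ∈ conditioning set.
  P5: blocked at fork node TestScore ∈ conditioning set.
  P6: blocked at fork node TestScore ∈ conditioning set.
  P7: blocked at chain node ClassSize ∈ conditioning set.
  P8: blocked at fork node ClassSize ∈ conditioning set.
{ClassSize, TestScore} contains no descendant of ParentEd and blocks every backdoor path.
Every element of {ClassSize, TestScore} is needed (dropping ClassSize leaves P2 open; dropping TestScore leaves P1 open), so no proper subset is valid.
Among all size-2 subsets of the eligible variables, only {ClassSize, TestScore} blocks every backdoor path, so it is the unique smallest valid adjustment set.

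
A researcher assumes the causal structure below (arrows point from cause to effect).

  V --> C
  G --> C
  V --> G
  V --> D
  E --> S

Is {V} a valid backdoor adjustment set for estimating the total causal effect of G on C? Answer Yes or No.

Backdoor paths from G to C (paths whose first edge points into G):
  P1: G <- V -> C
Condition 1 (no descendant of G in the set): holds — descendants of G are {C}; none are in {V}.
Condition 2 (every backdoor path blocked by {V}):
  P1: blocked at fork node V ∈ conditioning set.
{V} satisfies the backdoor criterion.

Yes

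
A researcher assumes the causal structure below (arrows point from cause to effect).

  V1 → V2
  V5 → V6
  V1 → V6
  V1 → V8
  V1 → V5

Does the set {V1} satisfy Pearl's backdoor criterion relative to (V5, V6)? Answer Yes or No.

Yes

Backdoor paths from V5 to V6 (paths whose first edge points into V5):
  P1: V5 <- V1 -> V6
Condition 1 (no descendant of V5 in the set): holds — descendants of V5 are {V6}; none are in {V1}.
Condition 2 (every backdoor path blocked by {V1}):
  P1: blocked at fork node V1 ∈ conditioning set.
{V1} satisfies the backdoor criterion.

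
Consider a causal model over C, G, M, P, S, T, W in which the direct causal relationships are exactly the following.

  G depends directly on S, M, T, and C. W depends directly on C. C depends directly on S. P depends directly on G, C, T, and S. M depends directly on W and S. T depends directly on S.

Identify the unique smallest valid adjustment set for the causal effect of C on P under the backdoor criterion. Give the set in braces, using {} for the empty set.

Variables eligible for adjustment (non-descendants of C, excluding C and P): {S, T}.
Backdoor paths from C to P:
  P1: C <- S -> T -> G -> P
  P2: C <- S -> T -> P
  P3: C <- S -> M -> G <- T -> P
  P4: C <- S -> M -> G -> P
  P5: C <- S -> G <- T -> P
  P6: C <- S -> G -> P
  P7: C <- S -> P
The empty set is not sufficient: P1 (C <- S -> T -> G -> P) has no collider blocking it and no conditioned non-collider, so it is open.
Try {S}:
  P1: blocked at fork node S ∈ conditioning set.
  P2: blocked at fork node S ∈ conditioning set.
  P3: blocked at fork node S ∈ conditioning set.
  P4: blocked at fork node S ∈ conditioning set.
  P5: blocked at fork node S ∈ conditioning set.
  P6: blocked at fork node S ∈ conditioning set.
  P7: blocked at fork node S ∈ conditioning set.
{S} contains no descendant of C and blocks every backdoor path.
No other singleton works — e.g. {T} leaves P4 open — so {S} is the unique smallest valid adjustment set.

{S}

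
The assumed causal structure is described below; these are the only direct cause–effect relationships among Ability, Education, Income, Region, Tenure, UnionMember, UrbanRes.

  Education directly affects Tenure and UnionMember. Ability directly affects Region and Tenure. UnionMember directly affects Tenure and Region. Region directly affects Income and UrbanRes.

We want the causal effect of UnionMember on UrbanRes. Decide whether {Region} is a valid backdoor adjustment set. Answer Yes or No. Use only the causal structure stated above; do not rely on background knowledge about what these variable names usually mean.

No

Backdoor paths from UnionMember to UrbanRes (paths whose first edge points into UnionMember):
  P1: UnionMember <- Education -> Tenure <- Ability -> Region -> UrbanRes
Condition 1 (no descendant of UnionMember in the set): FAILS — Region is a descendant of UnionMember.
Condition 2 (every backdoor path blocked by {Region}):
  P1: blocked at collider Tenure (neither it nor any descendant is in the conditioning set).
{Region} does not satisfy the backdoor criterion.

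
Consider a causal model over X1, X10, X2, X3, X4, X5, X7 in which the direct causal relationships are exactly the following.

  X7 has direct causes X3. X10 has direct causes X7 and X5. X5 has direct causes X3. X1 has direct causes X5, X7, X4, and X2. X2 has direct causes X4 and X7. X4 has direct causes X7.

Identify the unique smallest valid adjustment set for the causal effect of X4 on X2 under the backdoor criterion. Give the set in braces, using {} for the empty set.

{X7}

Variables eligible for adjustment (non-descendants of X4, excluding X4 and X2): {X10, X3, X5, X7}.
Backdoor paths from X4 to X2:
  P1: X4 <- X7 <- X3 -> X5 -> X1 <- X2
  P2: X4 <- X7 -> X2
  P3: X4 <- X7 -> X1 <- X2
  P4: X4 <- X7 -> X10 <- X5 -> X1 <- X2
The empty set is not sufficient: P2 (X4 <- X7 -> X2) has no collider blocking it and no conditioned non-collider, so it is open.
Try {X7}:
  P1: blocked at chain node X7 ∈ conditioning set.
  P2: blocked at fork node X7 ∈ conditioning set.
  P3: blocked at fork node X7 ∈ conditioning set.
  P4: blocked at fork node X7 ∈ conditioning set.
{X7} contains no descendant of X4 and blocks every backdoor path.
No other singleton works — e.g. {X3} leaves P2 open — so {X7} is the unique smallest valid adjustment set.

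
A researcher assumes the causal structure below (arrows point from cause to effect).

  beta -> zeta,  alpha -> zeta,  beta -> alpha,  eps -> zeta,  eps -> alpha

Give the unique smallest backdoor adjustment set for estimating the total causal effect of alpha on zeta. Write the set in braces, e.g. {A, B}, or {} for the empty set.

Variables eligible for adjustment (non-descendants of alpha, excluding alpha and zeta): {beta, eps}.
Backdoor paths from alpha to zeta:
  P1: alpha <- beta -> zeta
  P2: alpha <- eps -> zeta
The empty set is not sufficient: P1 (alpha <- beta -> zeta) has no collider blocking it and no conditioned non-collider, so it is open.
Try {beta, eps}:
  P1: blocked at fork node beta ∈ conditioning set.
  P2: blocked at fork node eps ∈ conditioning set.
{beta, eps} contains no descendant of alpha and blocks every backdoor path.
Every element of {beta, eps} is needed (dropping beta leaves P1 open; dropping eps leaves P2 open), so no proper subset is valid.
Among all size-2 subsets of the eligible variables, only {beta, eps} blocks every backdoor path, so it is the unique smallest valid adjustment set.

{beta, eps}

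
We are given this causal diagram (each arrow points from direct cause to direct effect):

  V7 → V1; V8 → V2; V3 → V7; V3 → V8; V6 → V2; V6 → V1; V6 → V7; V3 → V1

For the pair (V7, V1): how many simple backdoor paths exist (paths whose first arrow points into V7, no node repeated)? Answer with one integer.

A backdoor path from V7 to V1 is any simple undirected path whose first edge points into V7 (i.e. leaves V7 via a parent).
Parents of V7: {V3, V6}.
Enumerating:
  P1: V7 <- V6 -> V1
  P2: V7 <- V6 -> V2 <- V8 <- V3 -> V1
  P3: V7 <- V3 -> V8 -> V2 <- V6 -> V1
  P4: V7 <- V3 -> V1
That exhausts the simple backdoor paths. Count: 4.

4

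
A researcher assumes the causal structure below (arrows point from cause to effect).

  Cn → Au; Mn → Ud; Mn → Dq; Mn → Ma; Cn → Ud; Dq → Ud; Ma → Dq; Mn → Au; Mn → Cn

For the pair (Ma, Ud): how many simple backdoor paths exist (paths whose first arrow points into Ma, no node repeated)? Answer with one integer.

A backdoor path from Ma to Ud is any simple undirected path whose first edge points into Ma (i.e. leaves Ma via a parent).
Parents of Ma: {Mn}.
Enumerating:
  P1: Ma <- Mn -> Dq -> Ud
  P2: Ma <- Mn -> Cn -> Ud
  P3: Ma <- Mn -> Au <- Cn -> Ud
  P4: Ma <- Mn -> Ud
That exhausts the simple backdoor paths. Count: 4.

4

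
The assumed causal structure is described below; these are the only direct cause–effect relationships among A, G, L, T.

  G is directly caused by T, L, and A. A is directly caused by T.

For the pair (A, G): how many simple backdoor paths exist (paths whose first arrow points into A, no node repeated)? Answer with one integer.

1

A backdoor path from A to G is any simple undirected path whose first edge points into A (i.e. leaves A via a parent).
Parents of A: {T}.
Enumerating:
  P1: A <- T -> G
That exhausts the simple backdoor paths. Count: 1.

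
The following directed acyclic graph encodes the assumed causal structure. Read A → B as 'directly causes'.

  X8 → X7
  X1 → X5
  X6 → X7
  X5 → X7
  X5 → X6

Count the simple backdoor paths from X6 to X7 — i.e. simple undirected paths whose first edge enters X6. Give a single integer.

1

A backdoor path from X6 to X7 is any simple undirected path whose first edge points into X6 (i.e. leaves X6 via a parent).
Parents of X6: {X5}.
Enumerating:
  P1: X6 <- X5 -> X7
That exhausts the simple backdoor paths. Count: 1.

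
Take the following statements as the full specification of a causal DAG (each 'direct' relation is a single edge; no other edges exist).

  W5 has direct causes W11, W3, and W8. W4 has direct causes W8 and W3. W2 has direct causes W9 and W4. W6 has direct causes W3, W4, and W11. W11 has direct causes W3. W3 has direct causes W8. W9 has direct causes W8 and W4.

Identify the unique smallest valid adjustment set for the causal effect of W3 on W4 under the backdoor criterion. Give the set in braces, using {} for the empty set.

{W8}

Variables eligible for adjustment (non-descendants of W3, excluding W3 and W4): {W8}.
Backdoor paths from W3 to W4:
  P1: W3 <- W8 -> W5 <- W11 -> W6 <- W4
  P2: W3 <- W8 -> W4
  P3: W3 <- W8 -> W9 <- W4
  P4: W3 <- W8 -> W9 -> W2 <- W4
The empty set is not sufficient: P2 (W3 <- W8 -> W4) has no collider blocking it and no conditioned non-collider, so it is open.
Try {W8}:
  P1: blocked at fork node W8 ∈ conditioning set.
  P2: blocked at fork node W8 ∈ conditioning set.
  P3: blocked at fork node W8 ∈ conditioning set.
  P4: blocked at fork node W8 ∈ conditioning set.
{W8} contains no descendant of W3 and blocks every backdoor path.
{W8} is the unique smallest valid adjustment set.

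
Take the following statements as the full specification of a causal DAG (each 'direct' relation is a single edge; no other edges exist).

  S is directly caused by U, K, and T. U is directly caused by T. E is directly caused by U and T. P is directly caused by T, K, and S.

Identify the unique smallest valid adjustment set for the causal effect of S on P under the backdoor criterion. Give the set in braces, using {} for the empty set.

{K, T}

Variables eligible for adjustment (non-descendants of S, excluding S and P): {E, K, T, U}.
Backdoor paths from S to P:
  P1: S <- T -> P
  P2: S <- K -> P
  P3: S <- U <- T -> P
  P4: S <- U -> E <- T -> P
The empty set is not sufficient: P1 (S <- T -> P) has no collider blocking it and no conditioned non-collider, so it is open.
Try {K, T}:
  P1: blocked at fork node T ∈ conditioning set.
  P2: blocked at fork node K ∈ conditioning set.
  P3: blocked at fork node T ∈ conditioning set.
  P4: blocked at collider E (neither it nor any descendant is in the conditioning set).
{K, T} contains no descendant of S and blocks every backdoor path.
Every element of {K, T} is needed (dropping K leaves P2 open; dropping T leaves P1 open), so no proper subset is valid.
Among all size-2 subsets of the eligible variables, only {K, T} blocks every backdoor path, so it is the unique smallest valid adjustment set.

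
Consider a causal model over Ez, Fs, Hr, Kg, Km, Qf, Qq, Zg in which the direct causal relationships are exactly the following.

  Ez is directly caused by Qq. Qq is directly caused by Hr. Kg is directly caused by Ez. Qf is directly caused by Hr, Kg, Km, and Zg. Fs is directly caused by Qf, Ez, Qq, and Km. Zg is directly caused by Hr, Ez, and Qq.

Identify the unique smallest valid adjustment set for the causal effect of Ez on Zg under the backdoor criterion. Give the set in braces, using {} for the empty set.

{Qq}

Variables eligible for adjustment (non-descendants of Ez, excluding Ez and Zg): {Hr, Km, Qq}.
Backdoor paths from Ez to Zg:
  P1: Ez <- Qq <- Hr -> Zg
  P2: Ez <- Qq <- Hr -> Qf <- Zg
  P3: Ez <- Qq -> Zg
  P4: Ez <- Qq -> Fs <- Km -> Qf <- Hr -> Zg
  P5: Ez <- Qq -> Fs <- Km -> Qf <- Zg
  P6: Ez <- Qq -> Fs <- Qf <- Hr -> Zg
  P7: Ez <- Qq -> Fs <- Qf <- Zg
The empty set is not sufficient: P1 (Ez <- Qq <- Hr -> Zg) has no collider blocking it and no conditioned non-collider, so it is open.
Try {Qq}:
  P1: blocked at chain node Qq ∈ conditioning set.
  P2: blocked at chain node Qq ∈ conditioning set.
  P3: blocked at fork node Qq ∈ conditioning set.
  P4: blocked at fork node Qq ∈ conditioning set.
  P5: blocked at fork node Qq ∈ conditioning set.
  P6: blocked at fork node Qq ∈ conditioning set.
  P7: blocked at fork node Qq ∈ conditioning set.
{Qq} contains no descendant of Ez and blocks every backdoor path.
No other singleton works — e.g. {Hr} leaves P3 open — so {Qq} is the unique smallest valid adjustment set.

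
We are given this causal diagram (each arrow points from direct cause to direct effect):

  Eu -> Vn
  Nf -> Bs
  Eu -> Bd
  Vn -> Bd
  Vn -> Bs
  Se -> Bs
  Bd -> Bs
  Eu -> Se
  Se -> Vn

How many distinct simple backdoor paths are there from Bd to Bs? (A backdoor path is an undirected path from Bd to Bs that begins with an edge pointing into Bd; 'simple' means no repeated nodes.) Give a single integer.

A backdoor path from Bd to Bs is any simple undirected path whose first edge points into Bd (i.e. leaves Bd via a parent).
Parents of Bd: {Eu, Vn}.
Enumerating:
  P1: Bd <- Eu -> Se -> Vn -> Bs
  P2: Bd <- Eu -> Se -> Bs
  P3: Bd <- Eu -> Vn <- Se -> Bs
  P4: Bd <- Eu -> Vn -> Bs
  P5: Bd <- Vn <- Eu -> Se -> Bs
  P6: Bd <- Vn <- Se -> Bs
  P7: Bd <- Vn -> Bs
That exhausts the simple backdoor paths. Count: 7.

7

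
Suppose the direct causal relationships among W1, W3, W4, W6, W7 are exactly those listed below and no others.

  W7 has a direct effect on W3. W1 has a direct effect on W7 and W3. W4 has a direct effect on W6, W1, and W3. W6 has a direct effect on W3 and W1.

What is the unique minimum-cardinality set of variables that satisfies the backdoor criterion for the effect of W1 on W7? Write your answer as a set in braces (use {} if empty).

Variables eligible for adjustment (non-descendants of W1, excluding W1 and W7): {W4, W6}.
Backdoor paths from W1 to W7:
  P1: W1 <- W4 -> W6 -> W3 <- W7
  P2: W1 <- W4 -> W3 <- W7
  P3: W1 <- W6 <- W4 -> W3 <- W7
  P4: W1 <- W6 -> W3 <- W7
Each backdoor path contains an unconditioned collider, so every path is already blocked with the empty conditioning set:
  P1: blocked at collider W3 (neither it nor any descendant is in the conditioning set).
  P2: blocked at collider W3 (neither it nor any descendant is in the conditioning set).
  P3: blocked at collider W3 (neither it nor any descendant is in the conditioning set).
  P4: blocked at collider W3 (neither it nor any descendant is in the conditioning set).
The empty set is therefore the unique smallest valid set.

{}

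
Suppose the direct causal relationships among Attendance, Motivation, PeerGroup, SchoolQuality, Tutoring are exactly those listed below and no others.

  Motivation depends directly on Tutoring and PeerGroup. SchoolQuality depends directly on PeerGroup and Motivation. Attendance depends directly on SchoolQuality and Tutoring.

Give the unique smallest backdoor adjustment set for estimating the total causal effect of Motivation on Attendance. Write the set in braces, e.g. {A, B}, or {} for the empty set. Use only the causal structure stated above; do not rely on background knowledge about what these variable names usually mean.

{PeerGroup, Tutoring}

Variables eligible for adjustment (non-descendants of Motivation, excluding Motivation and Attendance): {PeerGroup, Tutoring}.
Backdoor paths from Motivation to Attendance:
  P1: Motivation <- Tutoring -> Attendance
  P2: Motivation <- PeerGroup -> SchoolQuality -> Attendance
The empty set is not sufficient: P1 (Motivation <- Tutoring -> Attendance) has no collider blocking it and no conditioned non-collider, so it is open.
Try {PeerGroup, Tutoring}:
  P1: blocked at fork node Tutoring ∈ conditioning set.
  P2: blocked at fork node PeerGroup ∈ conditioning set.
{PeerGroup, Tutoring} contains no descendant of Motivation and blocks every backdoor path.
Every element of {PeerGroup, Tutoring} is needed (dropping PeerGroup leaves P2 open; dropping Tutoring leaves P1 open), so no proper subset is valid.
Among all size-2 subsets of the eligible variables, only {PeerGroup, Tutoring} blocks every backdoor path, so it is the unique smallest valid adjustment set.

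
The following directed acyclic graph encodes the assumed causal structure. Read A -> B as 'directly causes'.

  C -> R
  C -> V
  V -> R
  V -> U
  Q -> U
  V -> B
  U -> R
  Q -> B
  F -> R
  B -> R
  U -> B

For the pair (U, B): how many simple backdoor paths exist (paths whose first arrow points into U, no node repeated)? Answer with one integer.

A backdoor path from U to B is any simple undirected path whose first edge points into U (i.e. leaves U via a parent).
Parents of U: {Q, V}.
Enumerating:
  P1: U <- Q -> B
  P2: U <- V <- C -> R <- B
  P3: U <- V -> B
  P4: U <- V -> R <- B
That exhausts the simple backdoor paths. Count: 4.

4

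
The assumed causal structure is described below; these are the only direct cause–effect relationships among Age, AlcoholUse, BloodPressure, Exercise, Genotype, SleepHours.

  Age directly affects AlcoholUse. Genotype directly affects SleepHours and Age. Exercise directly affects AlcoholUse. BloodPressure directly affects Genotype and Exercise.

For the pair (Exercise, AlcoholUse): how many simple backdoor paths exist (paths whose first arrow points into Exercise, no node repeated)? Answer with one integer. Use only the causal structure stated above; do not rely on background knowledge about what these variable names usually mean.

1

A backdoor path from Exercise to AlcoholUse is any simple undirected path whose first edge points into Exercise (i.e. leaves Exercise via a parent).
Parents of Exercise: {BloodPressure}.
Enumerating:
  P1: Exercise <- BloodPressure -> Genotype -> Age -> AlcoholUse
That exhausts the simple backdoor paths. Count: 1.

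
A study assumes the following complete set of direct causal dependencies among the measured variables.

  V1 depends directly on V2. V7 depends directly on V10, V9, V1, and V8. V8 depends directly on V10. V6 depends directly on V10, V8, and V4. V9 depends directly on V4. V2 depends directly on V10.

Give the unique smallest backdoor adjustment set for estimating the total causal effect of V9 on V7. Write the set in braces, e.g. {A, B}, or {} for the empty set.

Variables eligible for adjustment (non-descendants of V9, excluding V9 and V7): {V1, V10, V2, V4, V6, V8}.
Backdoor paths from V9 to V7:
  P1: V9 <- V4 -> V6 <- V10 -> V2 -> V1 -> V7
  P2: V9 <- V4 -> V6 <- V10 -> V8 -> V7
  P3: V9 <- V4 -> V6 <- V10 -> V7
  P4: V9 <- V4 -> V6 <- V8 <- V10 -> V2 -> V1 -> V7
  P5: V9 <- V4 -> V6 <- V8 <- V10 -> V7
  P6: V9 <- V4 -> V6 <- V8 -> V7
Each backdoor path contains an unconditioned collider, so every path is already blocked with the empty conditioning set:
  P1: blocked at collider V6 (neither it nor any descendant is in the conditioning set).
  P2: blocked at collider V6 (neither it nor any descendant is in the conditioning set).
  P3: blocked at collider V6 (neither it nor any descendant is in the conditioning set).
  P4: blocked at collider V6 (neither it nor any descendant is in the conditioning set).
  P5: blocked at collider V6 (neither it nor any descendant is in the conditioning set).
  P6: blocked at collider V6 (neither it nor any descendant is in the conditioning set).
The empty set is therefore the unique smallest valid set.

{}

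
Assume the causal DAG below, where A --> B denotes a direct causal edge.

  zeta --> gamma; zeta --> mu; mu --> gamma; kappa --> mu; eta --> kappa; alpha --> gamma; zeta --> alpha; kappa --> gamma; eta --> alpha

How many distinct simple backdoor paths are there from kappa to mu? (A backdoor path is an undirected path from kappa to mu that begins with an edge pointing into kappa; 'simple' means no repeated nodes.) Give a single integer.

A backdoor path from kappa to mu is any simple undirected path whose first edge points into kappa (i.e. leaves kappa via a parent).
Parents of kappa: {eta}.
Enumerating:
  P1: kappa <- eta -> alpha <- zeta -> mu
  P2: kappa <- eta -> alpha <- zeta -> gamma <- mu
  P3: kappa <- eta -> alpha -> gamma <- zeta -> mu
  P4: kappa <- eta -> alpha -> gamma <- mu
That exhausts the simple backdoor paths. Count: 4.

4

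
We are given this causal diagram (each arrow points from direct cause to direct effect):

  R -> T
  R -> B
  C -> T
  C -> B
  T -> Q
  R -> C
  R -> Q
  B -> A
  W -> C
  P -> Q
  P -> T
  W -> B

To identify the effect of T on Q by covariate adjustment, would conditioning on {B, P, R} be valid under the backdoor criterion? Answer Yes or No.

Yes

Backdoor paths from T to Q (paths whose first edge points into T):
  P1: T <- R -> Q
  P2: T <- C <- R -> Q
  P3: T <- C <- W -> B <- R -> Q
  P4: T <- C -> B <- R -> Q
  P5: T <- P -> Q
Condition 1 (no descendant of T in the set): holds — descendants of T are {Q}; none are in {B, P, R}.
Condition 2 (every backdoor path blocked by {B, P, R}):
  P1: blocked at fork node R ∈ conditioning set.
  P2: blocked at fork node R ∈ conditioning set.
  P3: blocked at fork node R ∈ conditioning set.
  P4: blocked at fork node R ∈ conditioning set.
  P5: blocked at fork node P ∈ conditioning set.
{B, P, R} satisfies the backdoor criterion.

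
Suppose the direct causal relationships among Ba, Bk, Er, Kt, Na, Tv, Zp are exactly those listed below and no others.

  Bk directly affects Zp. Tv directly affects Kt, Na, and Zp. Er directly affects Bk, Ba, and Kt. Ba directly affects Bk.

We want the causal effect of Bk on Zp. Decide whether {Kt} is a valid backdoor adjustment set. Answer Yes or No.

Backdoor paths from Bk to Zp (paths whose first edge points into Bk):
  P1: Bk <- Er -> Kt <- Tv -> Zp
  P2: Bk <- Ba <- Er -> Kt <- Tv -> Zp
Condition 1 (no descendant of Bk in the set): holds — descendants of Bk are {Zp}; none are in {Kt}.
Condition 2 (every backdoor path blocked by {Kt}):
  P1: open — collider(s) Kt are conditioned on (or have a conditioned descendant) and no non-collider on the path is in the set.
  P2: open — collider(s) Kt are conditioned on (or have a conditioned descendant) and no non-collider on the path is in the set.
{Kt} does not satisfy the backdoor criterion.

No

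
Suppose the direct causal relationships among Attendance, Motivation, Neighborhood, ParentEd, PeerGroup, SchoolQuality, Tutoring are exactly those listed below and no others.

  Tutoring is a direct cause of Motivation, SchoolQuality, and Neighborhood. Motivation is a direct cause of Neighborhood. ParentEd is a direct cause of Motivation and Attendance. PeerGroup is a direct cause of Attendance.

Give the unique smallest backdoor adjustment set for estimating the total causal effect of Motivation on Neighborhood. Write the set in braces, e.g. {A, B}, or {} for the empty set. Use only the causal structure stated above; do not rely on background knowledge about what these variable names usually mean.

{Tutoring}

Variables eligible for adjustment (non-descendants of Motivation, excluding Motivation and Neighborhood): {Attendance, ParentEd, PeerGroup, SchoolQuality, Tutoring}.
Backdoor paths from Motivation to Neighborhood:
  P1: Motivation <- Tutoring -> Neighborhood
The empty set is not sufficient: P1 (Motivation <- Tutoring -> Neighborhood) has no collider blocking it and no conditioned non-collider, so it is open.
Try {Tutoring}:
  P1: blocked at fork node Tutoring ∈ conditioning set.
{Tutoring} contains no descendant of Motivation and blocks every backdoor path.
No other singleton works — e.g. {ParentEd} leaves P1 open — so {Tutoring} is the unique smallest valid adjustment set.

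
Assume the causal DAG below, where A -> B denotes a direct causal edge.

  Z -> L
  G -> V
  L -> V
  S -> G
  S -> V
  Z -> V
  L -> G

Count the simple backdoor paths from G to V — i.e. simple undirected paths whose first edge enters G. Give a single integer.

A backdoor path from G to V is any simple undirected path whose first edge points into G (i.e. leaves G via a parent).
Parents of G: {L, S}.
Enumerating:
  P1: G <- S -> V
  P2: G <- L <- Z -> V
  P3: G <- L -> V
That exhausts the simple backdoor paths. Count: 3.

3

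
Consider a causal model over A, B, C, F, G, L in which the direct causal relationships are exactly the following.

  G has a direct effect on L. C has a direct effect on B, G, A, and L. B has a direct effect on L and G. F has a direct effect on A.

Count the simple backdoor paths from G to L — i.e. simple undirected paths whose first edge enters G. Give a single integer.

A backdoor path from G to L is any simple undirected path whose first edge points into G (i.e. leaves G via a parent).
Parents of G: {B, C}.
Enumerating:
  P1: G <- C -> B -> L
  P2: G <- C -> L
  P3: G <- B <- C -> L
  P4: G <- B -> L
That exhausts the simple backdoor paths. Count: 4.

4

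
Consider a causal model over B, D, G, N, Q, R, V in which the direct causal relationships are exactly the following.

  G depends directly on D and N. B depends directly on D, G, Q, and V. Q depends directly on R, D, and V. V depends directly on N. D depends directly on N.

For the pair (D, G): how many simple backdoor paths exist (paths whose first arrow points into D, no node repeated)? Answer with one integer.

A backdoor path from D to G is any simple undirected path whose first edge points into D (i.e. leaves D via a parent).
Parents of D: {N}.
Enumerating:
  P1: D <- N -> G
  P2: D <- N -> V -> Q -> B <- G
  P3: D <- N -> V -> B <- G
That exhausts the simple backdoor paths. Count: 3.

3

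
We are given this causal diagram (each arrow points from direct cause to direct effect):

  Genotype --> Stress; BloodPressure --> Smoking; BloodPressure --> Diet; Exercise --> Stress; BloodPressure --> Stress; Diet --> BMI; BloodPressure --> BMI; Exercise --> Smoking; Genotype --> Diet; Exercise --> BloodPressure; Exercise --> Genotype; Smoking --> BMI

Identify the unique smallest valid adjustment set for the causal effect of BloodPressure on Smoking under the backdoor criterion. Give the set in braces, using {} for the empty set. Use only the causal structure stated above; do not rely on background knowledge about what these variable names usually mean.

{Exercise}

Variables eligible for adjustment (non-descendants of BloodPressure, excluding BloodPressure and Smoking): {Exercise, Genotype}.
Backdoor paths from BloodPressure to Smoking:
  P1: BloodPressure <- Exercise -> Genotype -> Diet -> BMI <- Smoking
  P2: BloodPressure <- Exercise -> Smoking
  P3: BloodPressure <- Exercise -> Stress <- Genotype -> Diet -> BMI <- Smoking
The empty set is not sufficient: P2 (BloodPressure <- Exercise -> Smoking) has no collider blocking it and no conditioned non-collider, so it is open.
Try {Exercise}:
  P1: blocked at fork node Exercise ∈ conditioning set.
  P2: blocked at fork node Exercise ∈ conditioning set.
  P3: blocked at fork node Exercise ∈ conditioning set.
{Exercise} contains no descendant of BloodPressure and blocks every backdoor path.
No other singleton works — e.g. {Genotype} leaves P2 open — so {Exercise} is the unique smallest valid adjustment set.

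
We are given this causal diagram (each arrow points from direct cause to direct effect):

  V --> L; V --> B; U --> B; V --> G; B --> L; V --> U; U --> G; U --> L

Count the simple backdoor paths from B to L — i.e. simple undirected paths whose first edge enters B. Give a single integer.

6

A backdoor path from B to L is any simple undirected path whose first edge points into B (i.e. leaves B via a parent).
Parents of B: {U, V}.
Enumerating:
  P1: B <- V -> U -> L
  P2: B <- V -> G <- U -> L
  P3: B <- V -> L
  P4: B <- U <- V -> L
  P5: B <- U -> G <- V -> L
  P6: B <- U -> L
That exhausts the simple backdoor paths. Count: 6.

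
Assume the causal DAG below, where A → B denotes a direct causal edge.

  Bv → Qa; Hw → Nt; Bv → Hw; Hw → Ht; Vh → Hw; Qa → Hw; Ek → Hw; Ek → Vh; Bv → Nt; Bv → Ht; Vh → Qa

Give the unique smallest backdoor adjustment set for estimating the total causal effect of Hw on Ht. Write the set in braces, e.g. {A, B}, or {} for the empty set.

{Bv}

Variables eligible for adjustment (non-descendants of Hw, excluding Hw and Ht): {Bv, Ek, Qa, Vh}.
Backdoor paths from Hw to Ht:
  P1: Hw <- Ek -> Vh -> Qa <- Bv -> Ht
  P2: Hw <- Bv -> Ht
  P3: Hw <- Vh -> Qa <- Bv -> Ht
  P4: Hw <- Qa <- Bv -> Ht
The empty set is not sufficient: P2 (Hw <- Bv -> Ht) has no collider blocking it and no conditioned non-collider, so it is open.
Try {Bv}:
  P1: blocked at collider Qa (neither it nor any descendant is in the conditioning set).
  P2: blocked at fork node Bv ∈ conditioning set.
  P3: blocked at collider Qa (neither it nor any descendant is in the conditioning set).
  P4: blocked at fork node Bv ∈ conditioning set.
{Bv} contains no descendant of Hw and blocks every backdoor path.
No other singleton works — e.g. {Ek} leaves P2 open — so {Bv} is the unique smallest valid adjustment set.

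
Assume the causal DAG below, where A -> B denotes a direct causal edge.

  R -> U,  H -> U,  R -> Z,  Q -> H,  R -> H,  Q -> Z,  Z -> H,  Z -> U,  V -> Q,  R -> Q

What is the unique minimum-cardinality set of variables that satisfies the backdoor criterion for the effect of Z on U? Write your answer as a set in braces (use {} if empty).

{Q, R}

Variables eligible for adjustment (non-descendants of Z, excluding Z and U): {Q, R, V}.
Backdoor paths from Z to U:
  P1: Z <- R -> Q -> H -> U
  P2: Z <- R -> H -> U
  P3: Z <- R -> U
  P4: Z <- Q <- R -> H -> U
  P5: Z <- Q <- R -> U
  P6: Z <- Q -> H <- R -> U
  P7: Z <- Q -> H -> U
The empty set is not sufficient: P1 (Z <- R -> Q -> H -> U) has no collider blocking it and no conditioned non-collider, so it is open.
Try {Q, R}:
  P1: blocked at fork node R ∈ conditioning set.
  P2: blocked at fork node R ∈ conditioning set.
  P3: blocked at fork node R ∈ conditioning set.
  P4: blocked at chain node Q ∈ conditioning set.
  P5: blocked at chain node Q ∈ conditioning set.
  P6: blocked at fork node Q ∈ conditioning set.
  P7: blocked at fork node Q ∈ conditioning set.
{Q, R} contains no descendant of Z and blocks every backdoor path.
Every element of {Q, R} is needed (dropping Q leaves P7 open; dropping R leaves P2 open), so no proper subset is valid.
Among all size-2 subsets of the eligible variables, only {Q, R} blocks every backdoor path, so it is the unique smallest valid adjustment set.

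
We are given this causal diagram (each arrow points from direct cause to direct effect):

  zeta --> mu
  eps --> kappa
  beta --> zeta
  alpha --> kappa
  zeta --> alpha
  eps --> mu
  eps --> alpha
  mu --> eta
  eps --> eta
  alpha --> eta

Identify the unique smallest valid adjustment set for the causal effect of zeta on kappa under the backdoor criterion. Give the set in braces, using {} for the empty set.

Variables eligible for adjustment (non-descendants of zeta, excluding zeta and kappa): {beta, eps}.
Backdoor paths from zeta to kappa:
  (none)
With no backdoor paths the empty set already satisfies the criterion, and it is trivially minimal.

{}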